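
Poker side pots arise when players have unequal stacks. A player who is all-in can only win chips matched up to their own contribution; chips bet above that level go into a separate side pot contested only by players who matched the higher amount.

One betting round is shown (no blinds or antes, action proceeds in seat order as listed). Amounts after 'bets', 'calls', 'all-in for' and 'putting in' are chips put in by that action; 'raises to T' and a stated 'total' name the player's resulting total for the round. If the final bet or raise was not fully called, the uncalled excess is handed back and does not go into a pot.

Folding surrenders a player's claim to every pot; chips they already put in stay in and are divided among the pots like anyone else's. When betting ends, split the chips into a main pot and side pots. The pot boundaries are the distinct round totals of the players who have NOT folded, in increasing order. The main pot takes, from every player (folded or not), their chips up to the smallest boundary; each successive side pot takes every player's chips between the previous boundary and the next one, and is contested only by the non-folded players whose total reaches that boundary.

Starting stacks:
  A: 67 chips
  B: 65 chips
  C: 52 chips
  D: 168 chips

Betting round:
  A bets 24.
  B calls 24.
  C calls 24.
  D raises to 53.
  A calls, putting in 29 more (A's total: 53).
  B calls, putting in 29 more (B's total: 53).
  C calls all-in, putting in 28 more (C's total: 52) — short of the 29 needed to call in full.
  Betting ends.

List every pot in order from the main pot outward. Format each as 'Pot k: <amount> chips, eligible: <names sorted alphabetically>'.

Contributions: A=53, B=53, C=52, D=53
Pot levels (distinct totals of non-folded players): 52, 53
Layer 1-52: 52 each from A, B, C, D = 52*4 = 208 chips; eligible A, B, C, D
Layer 53-53: 1 each from A, B, D = 1*3 = 3 chips; eligible A, B, D

Pot 1: 208 chips, eligible: A, B, C, D
Pot 2: 3 chips, eligible: A, B, D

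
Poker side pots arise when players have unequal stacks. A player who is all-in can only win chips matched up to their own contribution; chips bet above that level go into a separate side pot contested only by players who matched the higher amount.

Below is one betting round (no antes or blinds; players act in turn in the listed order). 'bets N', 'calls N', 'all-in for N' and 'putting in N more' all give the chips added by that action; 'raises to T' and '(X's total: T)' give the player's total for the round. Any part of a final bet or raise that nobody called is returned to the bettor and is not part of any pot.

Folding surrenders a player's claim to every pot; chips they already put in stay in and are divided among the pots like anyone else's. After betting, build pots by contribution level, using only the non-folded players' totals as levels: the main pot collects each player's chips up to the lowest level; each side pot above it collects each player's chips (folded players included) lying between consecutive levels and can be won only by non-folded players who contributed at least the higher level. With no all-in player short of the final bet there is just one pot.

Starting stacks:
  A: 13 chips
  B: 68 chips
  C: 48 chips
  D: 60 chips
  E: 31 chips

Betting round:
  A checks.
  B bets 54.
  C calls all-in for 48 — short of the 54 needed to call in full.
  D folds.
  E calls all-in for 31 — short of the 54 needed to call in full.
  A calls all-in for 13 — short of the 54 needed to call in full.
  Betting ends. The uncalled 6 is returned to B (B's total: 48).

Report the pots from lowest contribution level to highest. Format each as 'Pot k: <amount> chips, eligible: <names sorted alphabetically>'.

Pot 1: 52 chips, eligible: A, B, C, E
Pot 2: 54 chips, eligible: B, C, E
Pot 3: 34 chips, eligible: B, C

Derivation:
Contributions (after 6 returned to B): A=13, B=48, C=48, E=31
Folded: D
Pot levels (distinct totals of non-folded players): 13, 31, 48
Layer 1-13: 13 each from A, B, C, E = 13*4 = 52 chips; eligible A, B, C, E
Layer 14-31: 18 each from B, C, E = 18*3 = 54 chips; eligible B, C, E
Layer 32-48: 17 each from B, C = 17*2 = 34 chips; eligible B, C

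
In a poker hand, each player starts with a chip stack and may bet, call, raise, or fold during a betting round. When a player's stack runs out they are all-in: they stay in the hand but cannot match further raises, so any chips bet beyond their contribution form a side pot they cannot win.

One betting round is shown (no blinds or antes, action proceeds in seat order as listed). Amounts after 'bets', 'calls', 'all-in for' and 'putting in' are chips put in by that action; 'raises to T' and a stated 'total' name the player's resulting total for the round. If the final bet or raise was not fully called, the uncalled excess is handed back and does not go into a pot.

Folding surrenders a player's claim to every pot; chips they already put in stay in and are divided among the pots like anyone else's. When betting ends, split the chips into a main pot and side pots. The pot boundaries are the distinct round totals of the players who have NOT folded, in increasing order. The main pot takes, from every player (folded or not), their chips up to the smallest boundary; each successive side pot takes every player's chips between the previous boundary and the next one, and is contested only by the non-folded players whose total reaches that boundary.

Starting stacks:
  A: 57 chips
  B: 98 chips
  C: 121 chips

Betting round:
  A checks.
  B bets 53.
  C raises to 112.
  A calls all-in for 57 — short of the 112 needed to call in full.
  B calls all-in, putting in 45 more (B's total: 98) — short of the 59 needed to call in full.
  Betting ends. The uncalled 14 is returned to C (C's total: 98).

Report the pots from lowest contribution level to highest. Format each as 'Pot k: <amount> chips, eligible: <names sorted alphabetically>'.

Pot 1: 171 chips, eligible: A, B, C
Pot 2: 82 chips, eligible: B, C

Derivation:
Contributions (after 14 returned to C): A=57, B=98, C=98
Pot levels (distinct totals of non-folded players): 57, 98
Layer 1-57: 57 each from A, B, C = 57*3 = 171 chips; eligible A, B, C
Layer 58-98: 41 each from B, C = 41*2 = 82 chips; eligible B, C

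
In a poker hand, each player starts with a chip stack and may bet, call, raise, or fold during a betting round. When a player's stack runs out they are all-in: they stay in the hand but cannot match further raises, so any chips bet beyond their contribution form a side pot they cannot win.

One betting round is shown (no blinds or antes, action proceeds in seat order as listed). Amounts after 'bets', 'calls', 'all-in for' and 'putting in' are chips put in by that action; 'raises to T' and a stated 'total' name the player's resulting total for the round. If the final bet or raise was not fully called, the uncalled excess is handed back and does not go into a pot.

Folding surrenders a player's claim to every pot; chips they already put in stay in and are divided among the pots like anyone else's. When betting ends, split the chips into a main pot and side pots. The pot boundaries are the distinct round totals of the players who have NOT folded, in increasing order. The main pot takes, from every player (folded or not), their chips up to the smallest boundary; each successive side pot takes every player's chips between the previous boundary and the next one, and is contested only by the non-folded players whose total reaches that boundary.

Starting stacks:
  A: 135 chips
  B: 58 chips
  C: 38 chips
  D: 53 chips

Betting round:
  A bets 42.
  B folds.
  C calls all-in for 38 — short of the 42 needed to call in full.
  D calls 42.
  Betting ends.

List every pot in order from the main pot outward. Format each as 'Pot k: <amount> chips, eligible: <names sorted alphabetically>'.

Pot 1: 114 chips, eligible: A, C, D
Pot 2: 8 chips, eligible: A, D

Derivation:
Contributions: A=42, C=38, D=42
Folded: B
Pot levels (distinct totals of non-folded players): 38, 42
Layer 1-38: 38 each from A, C, D = 38*3 = 114 chips; eligible A, C, D
Layer 39-42: 4 each from A, D = 4*2 = 8 chips; eligible A, D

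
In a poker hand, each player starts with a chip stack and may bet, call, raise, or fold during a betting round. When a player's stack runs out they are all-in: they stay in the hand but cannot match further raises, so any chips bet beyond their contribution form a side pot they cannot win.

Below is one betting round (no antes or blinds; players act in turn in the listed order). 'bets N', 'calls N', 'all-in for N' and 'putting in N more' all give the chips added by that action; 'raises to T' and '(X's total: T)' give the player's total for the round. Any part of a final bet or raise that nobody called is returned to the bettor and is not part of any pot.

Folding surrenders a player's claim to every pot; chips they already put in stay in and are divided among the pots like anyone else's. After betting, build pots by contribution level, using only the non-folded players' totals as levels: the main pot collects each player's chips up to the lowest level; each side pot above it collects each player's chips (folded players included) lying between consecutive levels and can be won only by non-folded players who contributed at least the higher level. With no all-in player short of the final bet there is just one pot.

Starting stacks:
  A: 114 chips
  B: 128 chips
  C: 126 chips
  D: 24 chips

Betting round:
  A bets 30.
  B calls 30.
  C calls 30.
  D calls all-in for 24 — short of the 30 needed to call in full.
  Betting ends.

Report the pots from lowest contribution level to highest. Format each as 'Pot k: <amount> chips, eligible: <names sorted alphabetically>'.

Pot 1: 96 chips, eligible: A, B, C, D
Pot 2: 18 chips, eligible: A, B, C

Derivation:
Contributions: A=30, B=30, C=30, D=24
Pot levels (distinct totals of non-folded players): 24, 30
Layer 1-24: 24 each from A, B, C, D = 24*4 = 96 chips; eligible A, B, C, D
Layer 25-30: 6 each from A, B, C = 6*3 = 18 chips; eligible A, B, C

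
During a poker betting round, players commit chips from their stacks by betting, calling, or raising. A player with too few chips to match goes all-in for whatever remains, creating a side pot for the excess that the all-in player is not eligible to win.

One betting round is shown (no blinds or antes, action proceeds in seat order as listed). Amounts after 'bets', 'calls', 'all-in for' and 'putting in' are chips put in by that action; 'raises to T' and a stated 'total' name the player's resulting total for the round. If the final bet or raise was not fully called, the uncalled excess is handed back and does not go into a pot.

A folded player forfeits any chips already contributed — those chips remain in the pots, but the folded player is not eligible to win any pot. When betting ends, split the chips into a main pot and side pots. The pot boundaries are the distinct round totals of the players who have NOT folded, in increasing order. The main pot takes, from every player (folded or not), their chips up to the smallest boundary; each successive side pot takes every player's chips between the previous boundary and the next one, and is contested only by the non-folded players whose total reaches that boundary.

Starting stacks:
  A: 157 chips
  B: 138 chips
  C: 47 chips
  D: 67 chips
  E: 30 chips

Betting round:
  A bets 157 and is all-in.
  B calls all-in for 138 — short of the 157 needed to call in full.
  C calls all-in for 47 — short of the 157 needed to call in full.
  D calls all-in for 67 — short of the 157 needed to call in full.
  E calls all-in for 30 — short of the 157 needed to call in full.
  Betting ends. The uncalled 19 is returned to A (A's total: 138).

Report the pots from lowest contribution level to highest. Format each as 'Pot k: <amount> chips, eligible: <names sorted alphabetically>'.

Pot 1: 150 chips, eligible: A, B, C, D, E
Pot 2: 68 chips, eligible: A, B, C, D
Pot 3: 60 chips, eligible: A, B, D
Pot 4: 142 chips, eligible: A, B

Derivation:
Contributions (after 19 returned to A): A=138, B=138, C=47, D=67, E=30
Pot levels (distinct totals of non-folded players): 30, 47, 67, 138
Layer 1-30: 30 each from A, B, C, D, E = 30*5 = 150 chips; eligible A, B, C, D, E
Layer 31-47: 17 each from A, B, C, D = 17*4 = 68 chips; eligible A, B, C, D
Layer 48-67: 20 each from A, B, D = 20*3 = 60 chips; eligible A, B, D
Layer 68-138: 71 each from A, B = 71*2 = 142 chips; eligible A, B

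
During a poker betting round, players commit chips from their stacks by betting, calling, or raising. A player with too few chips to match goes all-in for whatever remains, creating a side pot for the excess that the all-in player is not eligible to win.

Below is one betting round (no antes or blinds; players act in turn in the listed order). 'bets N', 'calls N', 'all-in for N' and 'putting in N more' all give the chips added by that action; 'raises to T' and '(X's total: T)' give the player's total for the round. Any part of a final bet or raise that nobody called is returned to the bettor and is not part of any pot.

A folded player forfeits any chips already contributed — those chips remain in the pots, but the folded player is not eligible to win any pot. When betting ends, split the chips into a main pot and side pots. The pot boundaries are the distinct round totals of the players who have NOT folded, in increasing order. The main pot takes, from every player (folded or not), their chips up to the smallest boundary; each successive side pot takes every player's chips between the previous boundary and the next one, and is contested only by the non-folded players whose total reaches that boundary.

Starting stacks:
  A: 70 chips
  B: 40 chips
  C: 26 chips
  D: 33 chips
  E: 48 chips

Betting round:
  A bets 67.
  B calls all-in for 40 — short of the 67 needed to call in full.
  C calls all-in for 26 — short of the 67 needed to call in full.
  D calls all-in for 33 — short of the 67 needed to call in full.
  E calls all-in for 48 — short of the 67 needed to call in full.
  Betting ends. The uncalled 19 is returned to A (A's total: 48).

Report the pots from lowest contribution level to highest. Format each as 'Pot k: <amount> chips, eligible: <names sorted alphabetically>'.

Pot 1: 130 chips, eligible: A, B, C, D, E
Pot 2: 28 chips, eligible: A, B, D, E
Pot 3: 21 chips, eligible: A, B, E
Pot 4: 16 chips, eligible: A, E

Derivation:
Contributions (after 19 returned to A): A=48, B=40, C=26, D=33, E=48
Pot levels (distinct totals of non-folded players): 26, 33, 40, 48
Layer 1-26: 26 each from A, B, C, D, E = 26*5 = 130 chips; eligible A, B, C, D, E
Layer 27-33: 7 each from A, B, D, E = 7*4 = 28 chips; eligible A, B, D, E
Layer 34-40: 7 each from A, B, E = 7*3 = 21 chips; eligible A, B, E
Layer 41-48: 8 each from A, E = 8*2 = 16 chips; eligible A, E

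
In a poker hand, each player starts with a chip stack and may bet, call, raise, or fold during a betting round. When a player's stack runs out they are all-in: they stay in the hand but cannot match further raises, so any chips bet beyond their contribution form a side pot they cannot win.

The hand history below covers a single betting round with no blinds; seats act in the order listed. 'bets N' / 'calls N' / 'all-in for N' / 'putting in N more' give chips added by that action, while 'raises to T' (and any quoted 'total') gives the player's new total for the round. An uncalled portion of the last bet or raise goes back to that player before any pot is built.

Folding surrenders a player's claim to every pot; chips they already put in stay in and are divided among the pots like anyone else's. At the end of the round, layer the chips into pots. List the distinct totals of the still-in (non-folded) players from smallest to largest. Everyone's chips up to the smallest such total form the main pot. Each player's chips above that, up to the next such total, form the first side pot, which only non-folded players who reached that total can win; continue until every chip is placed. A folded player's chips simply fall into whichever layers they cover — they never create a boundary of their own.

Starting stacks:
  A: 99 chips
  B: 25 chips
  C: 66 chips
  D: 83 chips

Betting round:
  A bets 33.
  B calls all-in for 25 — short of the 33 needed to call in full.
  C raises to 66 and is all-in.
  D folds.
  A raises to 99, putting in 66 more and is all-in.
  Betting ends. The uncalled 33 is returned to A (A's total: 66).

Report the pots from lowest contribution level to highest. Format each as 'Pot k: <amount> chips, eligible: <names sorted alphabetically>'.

Pot 1: 75 chips, eligible: A, B, C
Pot 2: 82 chips, eligible: A, C

Derivation:
Contributions (after 33 returned to A): A=66, B=25, C=66
Folded: D
Pot levels (distinct totals of non-folded players): 25, 66
Layer 1-25: 25 each from A, B, C = 25*3 = 75 chips; eligible A, B, C
Layer 26-66: 41 each from A, C = 41*2 = 82 chips; eligible A, C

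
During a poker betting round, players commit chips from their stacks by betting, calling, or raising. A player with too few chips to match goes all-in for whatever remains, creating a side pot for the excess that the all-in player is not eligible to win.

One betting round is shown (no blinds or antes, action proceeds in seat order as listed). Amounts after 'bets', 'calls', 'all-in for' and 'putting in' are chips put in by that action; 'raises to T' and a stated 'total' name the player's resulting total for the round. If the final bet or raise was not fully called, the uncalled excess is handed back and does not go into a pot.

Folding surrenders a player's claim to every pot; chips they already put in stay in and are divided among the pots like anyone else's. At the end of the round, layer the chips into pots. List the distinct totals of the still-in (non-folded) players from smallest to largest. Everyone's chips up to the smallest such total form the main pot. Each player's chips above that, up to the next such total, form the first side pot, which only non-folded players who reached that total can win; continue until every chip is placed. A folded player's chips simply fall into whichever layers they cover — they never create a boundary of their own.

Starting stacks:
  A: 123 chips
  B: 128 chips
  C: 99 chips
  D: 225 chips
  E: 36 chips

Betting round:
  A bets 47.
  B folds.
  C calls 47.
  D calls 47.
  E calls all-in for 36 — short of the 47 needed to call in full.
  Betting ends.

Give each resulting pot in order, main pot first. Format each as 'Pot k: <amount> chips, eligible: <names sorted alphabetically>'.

Contributions: A=47, C=47, D=47, E=36
Folded: B
Pot levels (distinct totals of non-folded players): 36, 47
Layer 1-36: 36 each from A, C, D, E = 36*4 = 144 chips; eligible A, C, D, E
Layer 37-47: 11 each from A, C, D = 11*3 = 33 chips; eligible A, C, D

Pot 1: 144 chips, eligible: A, C, D, E
Pot 2: 33 chips, eligible: A, C, D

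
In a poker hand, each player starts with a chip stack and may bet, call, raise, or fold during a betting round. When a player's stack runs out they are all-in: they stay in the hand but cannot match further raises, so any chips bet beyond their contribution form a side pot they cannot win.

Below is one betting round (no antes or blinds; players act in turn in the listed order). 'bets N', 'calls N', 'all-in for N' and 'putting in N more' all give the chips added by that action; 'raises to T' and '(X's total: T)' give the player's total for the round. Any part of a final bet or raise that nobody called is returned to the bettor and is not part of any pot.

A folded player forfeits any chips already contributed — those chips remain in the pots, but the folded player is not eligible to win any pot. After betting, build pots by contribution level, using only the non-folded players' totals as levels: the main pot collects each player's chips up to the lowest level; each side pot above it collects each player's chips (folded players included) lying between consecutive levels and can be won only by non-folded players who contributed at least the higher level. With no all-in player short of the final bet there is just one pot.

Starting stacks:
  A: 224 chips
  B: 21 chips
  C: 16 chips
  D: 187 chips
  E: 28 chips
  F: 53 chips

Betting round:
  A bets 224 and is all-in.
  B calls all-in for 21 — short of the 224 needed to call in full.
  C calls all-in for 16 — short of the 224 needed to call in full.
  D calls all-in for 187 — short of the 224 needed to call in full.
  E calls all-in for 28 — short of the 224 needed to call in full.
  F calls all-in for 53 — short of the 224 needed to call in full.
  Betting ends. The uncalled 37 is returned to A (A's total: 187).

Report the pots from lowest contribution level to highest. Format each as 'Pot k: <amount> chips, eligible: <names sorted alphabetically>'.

Contributions (after 37 returned to A): A=187, B=21, C=16, D=187, E=28, F=53
Pot levels (distinct totals of non-folded players): 16, 21, 28, 53, 187
Layer 1-16: 16 each from A, B, C, D, E, F = 16*6 = 96 chips; eligible A, B, C, D, E, F
Layer 17-21: 5 each from A, B, D, E, F = 5*5 = 25 chips; eligible A, B, D, E, F
Layer 22-28: 7 each from A, D, E, F = 7*4 = 28 chips; eligible A, D, E, F
Layer 29-53: 25 each from A, D, F = 25*3 = 75 chips; eligible A, D, F
Layer 54-187: 134 each from A, D = 134*2 = 268 chips; eligible A, D

Pot 1: 96 chips, eligible: A, B, C, D, E, F
Pot 2: 25 chips, eligible: A, B, D, E, F
Pot 3: 28 chips, eligible: A, D, E, F
Pot 4: 75 chips, eligible: A, D, F
Pot 5: 268 chips, eligible: A, D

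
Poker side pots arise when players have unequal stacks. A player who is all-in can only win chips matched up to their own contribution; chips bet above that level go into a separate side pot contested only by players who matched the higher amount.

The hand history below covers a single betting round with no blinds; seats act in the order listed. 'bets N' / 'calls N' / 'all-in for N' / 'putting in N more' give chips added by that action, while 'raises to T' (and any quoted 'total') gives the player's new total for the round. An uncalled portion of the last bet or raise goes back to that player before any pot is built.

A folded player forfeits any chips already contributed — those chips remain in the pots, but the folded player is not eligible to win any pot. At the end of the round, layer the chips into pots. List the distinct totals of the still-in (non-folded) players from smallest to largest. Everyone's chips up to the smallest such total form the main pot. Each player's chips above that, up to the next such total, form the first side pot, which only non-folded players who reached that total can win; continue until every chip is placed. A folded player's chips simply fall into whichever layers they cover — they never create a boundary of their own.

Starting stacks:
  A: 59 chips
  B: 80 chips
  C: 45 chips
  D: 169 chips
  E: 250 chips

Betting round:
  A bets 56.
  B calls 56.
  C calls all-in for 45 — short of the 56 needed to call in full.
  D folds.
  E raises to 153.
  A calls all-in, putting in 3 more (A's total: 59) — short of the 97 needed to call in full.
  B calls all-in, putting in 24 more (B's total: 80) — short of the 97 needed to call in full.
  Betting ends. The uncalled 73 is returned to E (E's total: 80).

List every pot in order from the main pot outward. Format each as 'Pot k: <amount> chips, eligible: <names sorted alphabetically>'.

Pot 1: 180 chips, eligible: A, B, C, E
Pot 2: 42 chips, eligible: A, B, E
Pot 3: 42 chips, eligible: B, E

Derivation:
Contributions (after 73 returned to E): A=59, B=80, C=45, E=80
Folded: D
Pot levels (distinct totals of non-folded players): 45, 59, 80
Layer 1-45: 45 each from A, B, C, E = 45*4 = 180 chips; eligible A, B, C, E
Layer 46-59: 14 each from A, B, E = 14*3 = 42 chips; eligible A, B, E
Layer 60-80: 21 each from B, E = 21*2 = 42 chips; eligible B, E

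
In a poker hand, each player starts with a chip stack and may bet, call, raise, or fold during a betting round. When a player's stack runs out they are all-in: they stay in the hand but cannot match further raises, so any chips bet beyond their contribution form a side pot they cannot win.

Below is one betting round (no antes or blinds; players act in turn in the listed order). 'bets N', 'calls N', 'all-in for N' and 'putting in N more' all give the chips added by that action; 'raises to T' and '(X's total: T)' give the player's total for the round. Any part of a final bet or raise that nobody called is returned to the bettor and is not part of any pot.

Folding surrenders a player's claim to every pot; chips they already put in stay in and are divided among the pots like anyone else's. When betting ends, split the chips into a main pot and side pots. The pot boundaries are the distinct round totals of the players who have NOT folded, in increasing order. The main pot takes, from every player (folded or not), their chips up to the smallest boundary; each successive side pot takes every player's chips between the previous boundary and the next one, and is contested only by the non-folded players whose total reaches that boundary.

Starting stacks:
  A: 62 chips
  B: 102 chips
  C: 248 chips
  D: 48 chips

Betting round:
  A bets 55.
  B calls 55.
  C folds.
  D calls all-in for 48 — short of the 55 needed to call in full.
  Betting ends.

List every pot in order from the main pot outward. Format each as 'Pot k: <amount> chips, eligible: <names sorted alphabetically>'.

Contributions: A=55, B=55, D=48
Folded: C
Pot levels (distinct totals of non-folded players): 48, 55
Layer 1-48: 48 each from A, B, D = 48*3 = 144 chips; eligible A, B, D
Layer 49-55: 7 each from A, B = 7*2 = 14 chips; eligible A, B

Pot 1: 144 chips, eligible: A, B, D
Pot 2: 14 chips, eligible: A, B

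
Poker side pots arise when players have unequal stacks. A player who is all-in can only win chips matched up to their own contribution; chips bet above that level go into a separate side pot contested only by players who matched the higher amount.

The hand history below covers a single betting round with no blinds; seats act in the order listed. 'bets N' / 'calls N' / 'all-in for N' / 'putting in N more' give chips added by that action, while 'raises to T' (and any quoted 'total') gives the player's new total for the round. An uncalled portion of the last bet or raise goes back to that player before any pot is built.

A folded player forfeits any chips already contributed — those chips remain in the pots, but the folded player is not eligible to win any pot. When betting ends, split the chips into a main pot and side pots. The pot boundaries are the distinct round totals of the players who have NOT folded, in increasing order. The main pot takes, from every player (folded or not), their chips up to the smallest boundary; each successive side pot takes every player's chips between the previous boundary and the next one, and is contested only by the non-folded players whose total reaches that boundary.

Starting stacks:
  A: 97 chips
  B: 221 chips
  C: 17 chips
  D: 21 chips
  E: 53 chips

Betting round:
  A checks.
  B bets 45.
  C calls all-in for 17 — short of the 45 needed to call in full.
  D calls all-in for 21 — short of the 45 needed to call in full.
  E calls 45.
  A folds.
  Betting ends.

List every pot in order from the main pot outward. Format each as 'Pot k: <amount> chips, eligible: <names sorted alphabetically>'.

Pot 1: 68 chips, eligible: B, C, D, E
Pot 2: 12 chips, eligible: B, D, E
Pot 3: 48 chips, eligible: B, E

Derivation:
Contributions: B=45, C=17, D=21, E=45
Folded: A
Pot levels (distinct totals of non-folded players): 17, 21, 45
Layer 1-17: 17 each from B, C, D, E = 17*4 = 68 chips; eligible B, C, D, E
Layer 18-21: 4 each from B, D, E = 4*3 = 12 chips; eligible B, D, E
Layer 22-45: 24 each from B, E = 24*2 = 48 chips; eligible B, E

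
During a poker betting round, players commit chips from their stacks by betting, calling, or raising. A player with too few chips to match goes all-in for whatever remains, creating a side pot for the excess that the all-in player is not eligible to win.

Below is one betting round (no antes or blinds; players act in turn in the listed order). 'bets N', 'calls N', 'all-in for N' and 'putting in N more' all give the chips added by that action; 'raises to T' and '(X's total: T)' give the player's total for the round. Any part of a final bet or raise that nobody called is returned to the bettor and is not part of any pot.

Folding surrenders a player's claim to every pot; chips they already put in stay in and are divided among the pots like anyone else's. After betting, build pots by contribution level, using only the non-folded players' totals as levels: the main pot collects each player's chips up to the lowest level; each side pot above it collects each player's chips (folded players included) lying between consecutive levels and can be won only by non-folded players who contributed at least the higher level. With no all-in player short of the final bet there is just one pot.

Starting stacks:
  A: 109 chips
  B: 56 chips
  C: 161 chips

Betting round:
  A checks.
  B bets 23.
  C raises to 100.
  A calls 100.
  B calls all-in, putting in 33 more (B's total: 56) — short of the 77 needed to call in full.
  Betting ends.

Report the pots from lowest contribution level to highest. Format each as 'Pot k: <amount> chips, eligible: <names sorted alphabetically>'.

Pot 1: 168 chips, eligible: A, B, C
Pot 2: 88 chips, eligible: A, C

Derivation:
Contributions: A=100, B=56, C=100
Pot levels (distinct totals of non-folded players): 56, 100
Layer 1-56: 56 each from A, B, C = 56*3 = 168 chips; eligible A, B, C
Layer 57-100: 44 each from A, C = 44*2 = 88 chips; eligible A, C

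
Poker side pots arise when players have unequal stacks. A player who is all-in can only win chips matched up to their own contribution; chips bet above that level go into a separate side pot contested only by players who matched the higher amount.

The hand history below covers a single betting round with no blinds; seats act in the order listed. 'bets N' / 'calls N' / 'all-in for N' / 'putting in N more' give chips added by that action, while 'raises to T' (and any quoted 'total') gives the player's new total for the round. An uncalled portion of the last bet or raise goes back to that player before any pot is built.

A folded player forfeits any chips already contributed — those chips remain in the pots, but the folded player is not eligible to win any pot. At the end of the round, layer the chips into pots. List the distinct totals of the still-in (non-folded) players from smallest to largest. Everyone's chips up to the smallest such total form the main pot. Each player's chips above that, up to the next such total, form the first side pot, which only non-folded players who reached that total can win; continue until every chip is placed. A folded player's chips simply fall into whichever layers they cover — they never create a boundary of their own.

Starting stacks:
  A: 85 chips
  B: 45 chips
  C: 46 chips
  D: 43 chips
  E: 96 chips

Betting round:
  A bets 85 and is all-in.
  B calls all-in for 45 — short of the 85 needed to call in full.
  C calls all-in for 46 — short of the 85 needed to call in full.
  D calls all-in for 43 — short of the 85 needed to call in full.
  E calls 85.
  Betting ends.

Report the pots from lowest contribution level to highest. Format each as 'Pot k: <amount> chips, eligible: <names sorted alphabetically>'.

Pot 1: 215 chips, eligible: A, B, C, D, E
Pot 2: 8 chips, eligible: A, B, C, E
Pot 3: 3 chips, eligible: A, C, E
Pot 4: 78 chips, eligible: A, E

Derivation:
Contributions: A=85, B=45, C=46, D=43, E=85
Pot levels (distinct totals of non-folded players): 43, 45, 46, 85
Layer 1-43: 43 each from A, B, C, D, E = 43*5 = 215 chips; eligible A, B, C, D, E
Layer 44-45: 2 each from A, B, C, E = 2*4 = 8 chips; eligible A, B, C, E
Layer 46-46: 1 each from A, C, E = 1*3 = 3 chips; eligible A, C, E
Layer 47-85: 39 each from A, E = 39*2 = 78 chips; eligible A, E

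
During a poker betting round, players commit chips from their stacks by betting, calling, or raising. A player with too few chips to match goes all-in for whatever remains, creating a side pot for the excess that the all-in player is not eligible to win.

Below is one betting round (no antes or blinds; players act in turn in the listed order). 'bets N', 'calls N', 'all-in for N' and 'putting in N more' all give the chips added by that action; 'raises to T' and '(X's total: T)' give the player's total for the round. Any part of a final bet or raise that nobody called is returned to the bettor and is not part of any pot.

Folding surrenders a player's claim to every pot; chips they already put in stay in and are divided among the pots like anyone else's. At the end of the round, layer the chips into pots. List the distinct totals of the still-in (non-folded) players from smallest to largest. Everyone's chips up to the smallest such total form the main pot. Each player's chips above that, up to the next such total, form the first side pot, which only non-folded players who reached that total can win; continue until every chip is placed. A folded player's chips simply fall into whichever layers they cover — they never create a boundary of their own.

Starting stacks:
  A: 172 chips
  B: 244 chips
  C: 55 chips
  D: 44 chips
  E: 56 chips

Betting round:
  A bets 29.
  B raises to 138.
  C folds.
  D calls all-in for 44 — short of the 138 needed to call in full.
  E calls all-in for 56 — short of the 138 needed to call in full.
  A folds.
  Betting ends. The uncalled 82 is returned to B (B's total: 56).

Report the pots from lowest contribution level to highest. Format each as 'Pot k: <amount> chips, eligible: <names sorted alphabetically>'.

Pot 1: 161 chips, eligible: B, D, E
Pot 2: 24 chips, eligible: B, E

Derivation:
Contributions (after 82 returned to B): A=29, B=56, D=44, E=56
Folded: A, C
Pot levels (distinct totals of non-folded players): 44, 56
Layer 1-44: A 29 + B 44 + D 44 + E 44 = 161 chips; eligible B, D, E
Layer 45-56: 12 each from B, E = 12*2 = 24 chips; eligible B, E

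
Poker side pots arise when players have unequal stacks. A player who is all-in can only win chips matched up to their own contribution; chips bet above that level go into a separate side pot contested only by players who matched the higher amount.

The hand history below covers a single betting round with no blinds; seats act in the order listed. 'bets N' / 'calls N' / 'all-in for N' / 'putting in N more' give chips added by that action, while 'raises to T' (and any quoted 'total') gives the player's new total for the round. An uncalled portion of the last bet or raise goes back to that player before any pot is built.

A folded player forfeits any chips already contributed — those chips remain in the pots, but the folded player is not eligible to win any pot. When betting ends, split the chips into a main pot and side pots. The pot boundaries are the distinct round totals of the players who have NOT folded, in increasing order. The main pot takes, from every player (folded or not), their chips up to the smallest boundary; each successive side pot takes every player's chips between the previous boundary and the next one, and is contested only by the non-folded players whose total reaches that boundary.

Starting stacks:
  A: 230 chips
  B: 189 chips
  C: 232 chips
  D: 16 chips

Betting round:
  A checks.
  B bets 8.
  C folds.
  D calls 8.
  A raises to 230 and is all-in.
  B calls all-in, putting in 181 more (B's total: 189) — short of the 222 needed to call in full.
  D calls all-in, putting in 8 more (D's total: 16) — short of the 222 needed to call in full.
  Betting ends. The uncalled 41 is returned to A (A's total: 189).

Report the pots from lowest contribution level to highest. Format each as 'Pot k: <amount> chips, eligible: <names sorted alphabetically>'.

Contributions (after 41 returned to A): A=189, B=189, D=16
Folded: C
Pot levels (distinct totals of non-folded players): 16, 189
Layer 1-16: 16 each from A, B, D = 16*3 = 48 chips; eligible A, B, D
Layer 17-189: 173 each from A, B = 173*2 = 346 chips; eligible A, B

Pot 1: 48 chips, eligible: A, B, D
Pot 2: 346 chips, eligible: A, B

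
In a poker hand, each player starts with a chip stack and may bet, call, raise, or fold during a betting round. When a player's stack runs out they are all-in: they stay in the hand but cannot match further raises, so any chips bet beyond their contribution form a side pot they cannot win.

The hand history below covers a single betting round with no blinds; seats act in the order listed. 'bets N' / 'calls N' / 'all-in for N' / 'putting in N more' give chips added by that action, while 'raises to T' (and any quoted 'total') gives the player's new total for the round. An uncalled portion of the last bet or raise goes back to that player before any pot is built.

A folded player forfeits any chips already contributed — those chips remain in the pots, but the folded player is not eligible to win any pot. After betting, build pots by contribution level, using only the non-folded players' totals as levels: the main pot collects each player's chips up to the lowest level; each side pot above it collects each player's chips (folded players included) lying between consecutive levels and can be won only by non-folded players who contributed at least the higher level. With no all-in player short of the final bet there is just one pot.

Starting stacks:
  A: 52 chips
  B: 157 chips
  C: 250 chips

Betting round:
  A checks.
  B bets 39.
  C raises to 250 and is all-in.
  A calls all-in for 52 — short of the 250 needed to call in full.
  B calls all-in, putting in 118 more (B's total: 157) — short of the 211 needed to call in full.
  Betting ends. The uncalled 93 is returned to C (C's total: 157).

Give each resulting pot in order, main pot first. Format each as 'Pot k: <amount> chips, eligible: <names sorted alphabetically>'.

Pot 1: 156 chips, eligible: A, B, C
Pot 2: 210 chips, eligible: B, C

Derivation:
Contributions (after 93 returned to C): A=52, B=157, C=157
Pot levels (distinct totals of non-folded players): 52, 157
Layer 1-52: 52 each from A, B, C = 52*3 = 156 chips; eligible A, B, C
Layer 53-157: 105 each from B, C = 105*2 = 210 chips; eligible B, C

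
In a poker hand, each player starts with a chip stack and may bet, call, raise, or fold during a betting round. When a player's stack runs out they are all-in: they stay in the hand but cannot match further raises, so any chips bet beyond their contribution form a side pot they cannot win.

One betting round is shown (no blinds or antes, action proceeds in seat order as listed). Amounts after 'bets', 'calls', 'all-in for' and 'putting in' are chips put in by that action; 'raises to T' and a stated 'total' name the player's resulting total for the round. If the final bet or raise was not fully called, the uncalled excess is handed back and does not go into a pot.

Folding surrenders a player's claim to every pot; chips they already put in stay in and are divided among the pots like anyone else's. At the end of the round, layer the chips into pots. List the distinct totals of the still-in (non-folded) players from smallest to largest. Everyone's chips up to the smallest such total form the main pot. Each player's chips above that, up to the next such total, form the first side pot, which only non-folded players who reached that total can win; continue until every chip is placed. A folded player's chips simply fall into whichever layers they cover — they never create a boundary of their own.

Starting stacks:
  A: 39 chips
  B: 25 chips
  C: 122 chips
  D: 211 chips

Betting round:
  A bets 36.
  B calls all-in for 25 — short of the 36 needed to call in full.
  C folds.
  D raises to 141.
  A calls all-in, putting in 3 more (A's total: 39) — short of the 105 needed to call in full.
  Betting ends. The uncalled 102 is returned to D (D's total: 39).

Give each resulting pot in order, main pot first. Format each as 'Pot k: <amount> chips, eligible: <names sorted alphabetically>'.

Contributions (after 102 returned to D): A=39, B=25, D=39
Folded: C
Pot levels (distinct totals of non-folded players): 25, 39
Layer 1-25: 25 each from A, B, D = 25*3 = 75 chips; eligible A, B, D
Layer 26-39: 14 each from A, D = 14*2 = 28 chips; eligible A, D

Pot 1: 75 chips, eligible: A, B, D
Pot 2: 28 chips, eligible: A, D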